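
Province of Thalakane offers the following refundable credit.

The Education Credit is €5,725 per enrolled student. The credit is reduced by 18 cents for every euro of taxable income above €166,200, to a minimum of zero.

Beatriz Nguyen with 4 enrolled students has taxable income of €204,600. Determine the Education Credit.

Education Credit: base = 4 × €5,725 = €22,900. 18% of the €38,400 excess over €166,200 is €6,912; credit = €22,900 − €6,912 = €15,988.

€15,988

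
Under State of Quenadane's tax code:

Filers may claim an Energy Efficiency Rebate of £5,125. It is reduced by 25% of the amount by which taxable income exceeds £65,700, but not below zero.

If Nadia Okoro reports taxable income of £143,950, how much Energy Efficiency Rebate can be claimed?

£0

Energy Efficiency Rebate: 25% of the £78,250 excess over £65,700 is £19,562.50 ≥ base, so the credit is £0.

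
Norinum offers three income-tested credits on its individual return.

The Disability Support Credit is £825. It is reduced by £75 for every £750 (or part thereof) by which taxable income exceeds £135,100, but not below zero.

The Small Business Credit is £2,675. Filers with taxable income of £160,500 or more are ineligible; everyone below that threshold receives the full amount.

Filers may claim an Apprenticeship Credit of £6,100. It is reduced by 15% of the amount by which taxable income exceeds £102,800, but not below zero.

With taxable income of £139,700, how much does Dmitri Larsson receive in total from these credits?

Disability Support Credit: income exceeds £135,100 by £4,600, which is 7 full-or-partial £750 increments; reduction = 7 × £75 = £525, leaving £300.
Small Business Credit: £139,700 is below the £160,500 cutoff, so the full £2,675 applies.
Apprenticeship Credit: 15% of the £36,900 excess over £102,800 is £5,535; credit = £6,100 − £5,535 = £565.
Total: £300 + £2,675 + £565 = £3,540.

£3,540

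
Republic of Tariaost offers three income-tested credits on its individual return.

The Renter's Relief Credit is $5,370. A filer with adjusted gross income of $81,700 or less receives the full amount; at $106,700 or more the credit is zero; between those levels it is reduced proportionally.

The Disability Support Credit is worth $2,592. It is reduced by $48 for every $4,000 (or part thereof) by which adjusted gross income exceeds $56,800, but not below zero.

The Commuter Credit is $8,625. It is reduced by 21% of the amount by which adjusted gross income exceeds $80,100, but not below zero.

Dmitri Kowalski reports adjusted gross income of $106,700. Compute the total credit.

$5,007

Renter's Relief Credit: $106,700 is at or above $106,700, so the credit is $0.
Disability Support Credit: income exceeds $56,800 by $49,900, which is 13 full-or-partial $4,000 increments; reduction = 13 × $48 = $624, leaving $1,968.
Commuter Credit: 21% of the $26,600 excess over $80,100 is $5,586; credit = $8,625 − $5,586 = $3,039.
Total: $0 + $1,968 + $3,039 = $5,007.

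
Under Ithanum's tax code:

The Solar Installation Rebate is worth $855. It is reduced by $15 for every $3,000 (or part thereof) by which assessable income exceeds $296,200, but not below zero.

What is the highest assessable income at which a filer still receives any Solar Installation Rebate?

$464,200

After 56 increments the reduction is 56 × $15 = $840, leaving $15; one more increment wipes it out. Increment 56 ends at excess 56 × $3,000 = $168,000, so the highest qualifying income is $296,200 + $168,000 = $464,200.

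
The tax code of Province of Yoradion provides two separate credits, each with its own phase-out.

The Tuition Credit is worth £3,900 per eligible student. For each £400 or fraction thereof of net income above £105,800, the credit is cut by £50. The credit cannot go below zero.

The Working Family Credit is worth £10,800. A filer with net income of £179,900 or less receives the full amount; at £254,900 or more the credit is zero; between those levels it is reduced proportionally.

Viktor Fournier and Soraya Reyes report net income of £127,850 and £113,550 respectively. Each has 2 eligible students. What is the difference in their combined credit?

£1,800

Viktor (£127,850): Tuition Credit: base = 2 × £3,900 = £7,800. income exceeds £105,800 by £22,050, which is 56 full-or-partial £400 increments; reduction = 56 × £50 = £2,800, leaving £5,000. Working Family Credit: £127,850 is at or below the £179,900 threshold, so the full £10,800 applies. total £5,000 + £10,800 = £15,800
Soraya (£113,550): Tuition Credit: base = 2 × £3,900 = £7,800. income exceeds £105,800 by £7,750, which is 20 full-or-partial £400 increments; reduction = 20 × £50 = £1,000, leaving £6,800. Working Family Credit: £113,550 is at or below the £179,900 threshold, so the full £10,800 applies. total £6,800 + £10,800 = £17,600
Difference: |£15,800 − £17,600| = £1,800.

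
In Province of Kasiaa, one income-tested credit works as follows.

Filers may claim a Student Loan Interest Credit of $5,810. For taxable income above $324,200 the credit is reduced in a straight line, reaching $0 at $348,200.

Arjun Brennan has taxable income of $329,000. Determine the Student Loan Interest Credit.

$4,648

Student Loan Interest Credit: $329,000 is $4,800 into a $24,000 phase-out range, leaving 19,200/24,000 of the credit: $5,810 × 19,200/24,000 = $4,648.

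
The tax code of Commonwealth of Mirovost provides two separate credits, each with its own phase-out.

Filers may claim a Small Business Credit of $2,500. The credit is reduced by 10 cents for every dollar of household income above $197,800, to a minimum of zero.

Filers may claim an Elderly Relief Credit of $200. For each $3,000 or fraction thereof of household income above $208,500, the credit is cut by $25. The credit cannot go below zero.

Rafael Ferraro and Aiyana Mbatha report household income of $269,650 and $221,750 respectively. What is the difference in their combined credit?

Rafael ($269,650): Small Business Credit: 10% of the $71,850 excess over $197,800 is $7,185 ≥ base, so the credit is $0. Elderly Relief Credit: income exceeds $208,500 by $61,150 → 21 increments × $25 = $525 ≥ base, so the credit is $0. total $0 + $0 = $0
Aiyana ($221,750): Small Business Credit: 10% of the $23,950 excess over $197,800 is $2,395; credit = $2,500 − $2,395 = $105. Elderly Relief Credit: income exceeds $208,500 by $13,250, which is 5 full-or-partial $3,000 increments; reduction = 5 × $25 = $125, leaving $75. total $105 + $75 = $180
Difference: |$0 − $180| = $180.

$180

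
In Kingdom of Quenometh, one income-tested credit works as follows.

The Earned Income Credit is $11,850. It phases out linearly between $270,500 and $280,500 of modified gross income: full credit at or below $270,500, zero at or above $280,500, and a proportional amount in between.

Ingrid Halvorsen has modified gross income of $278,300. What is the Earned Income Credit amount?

Earned Income Credit: $278,300 is $7,800 into a $10,000 phase-out range, leaving 2,200/10,000 of the credit: $11,850 × 2,200/10,000 = $2,607.

$2,607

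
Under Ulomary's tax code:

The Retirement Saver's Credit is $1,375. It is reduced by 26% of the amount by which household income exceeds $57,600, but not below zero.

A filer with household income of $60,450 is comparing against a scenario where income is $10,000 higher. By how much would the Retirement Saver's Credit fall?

At $60,450 — 26% of the $2,850 excess over $57,600 is $741; credit = $1,375 − $741 = $634.
At $70,450 — 26% of the $12,850 excess over $57,600 is $3,341 ≥ base, so the credit is $0.
Lost: $634 − $0 = $634.

$634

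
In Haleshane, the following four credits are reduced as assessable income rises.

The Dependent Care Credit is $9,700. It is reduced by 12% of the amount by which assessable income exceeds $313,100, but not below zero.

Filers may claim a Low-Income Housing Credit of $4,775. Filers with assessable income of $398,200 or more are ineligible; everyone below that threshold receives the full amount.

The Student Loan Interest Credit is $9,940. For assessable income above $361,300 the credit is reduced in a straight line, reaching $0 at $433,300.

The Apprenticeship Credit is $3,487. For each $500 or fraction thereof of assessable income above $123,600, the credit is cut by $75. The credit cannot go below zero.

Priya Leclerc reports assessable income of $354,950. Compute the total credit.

$19,393

Dependent Care Credit: 12% of the $41,850 excess over $313,100 is $5,022; credit = $9,700 − $5,022 = $4,678.
Low-Income Housing Credit: $354,950 is below the $398,200 cutoff, so the full $4,775 applies.
Student Loan Interest Credit: $354,950 is at or below the $361,300 threshold, so the full $9,940 applies.
Apprenticeship Credit: income exceeds $123,600 by $231,350 → 463 increments × $75 = $34,725 ≥ base, so the credit is $0.
Total: $4,678 + $4,775 + $9,940 + $0 = $19,393.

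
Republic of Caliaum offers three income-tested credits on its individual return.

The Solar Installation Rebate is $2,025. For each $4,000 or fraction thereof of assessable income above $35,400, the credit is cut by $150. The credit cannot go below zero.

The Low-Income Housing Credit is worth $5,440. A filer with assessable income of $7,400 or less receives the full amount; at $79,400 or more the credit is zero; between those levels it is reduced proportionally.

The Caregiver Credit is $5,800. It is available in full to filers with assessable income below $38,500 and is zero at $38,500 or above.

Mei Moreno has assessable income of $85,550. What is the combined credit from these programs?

Solar Installation Rebate: income exceeds $35,400 by $50,150, which is 13 full-or-partial $4,000 increments; reduction = 13 × $150 = $1,950, leaving $75.
Low-Income Housing Credit: $85,550 is at or above $79,400, so the credit is $0.
Caregiver Credit: $85,550 meets or exceeds the $38,500 cutoff, so the credit is $0.
Total: $75 + $0 + $0 = $75.

$75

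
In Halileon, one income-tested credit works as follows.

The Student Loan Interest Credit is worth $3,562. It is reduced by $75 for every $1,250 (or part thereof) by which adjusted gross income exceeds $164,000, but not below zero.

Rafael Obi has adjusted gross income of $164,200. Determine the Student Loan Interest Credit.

$3,487

Student Loan Interest Credit: income exceeds $164,000 by $200, which is 1 full-or-partial $1,250 increment; reduction = 1 × $75 = $75, leaving $3,487.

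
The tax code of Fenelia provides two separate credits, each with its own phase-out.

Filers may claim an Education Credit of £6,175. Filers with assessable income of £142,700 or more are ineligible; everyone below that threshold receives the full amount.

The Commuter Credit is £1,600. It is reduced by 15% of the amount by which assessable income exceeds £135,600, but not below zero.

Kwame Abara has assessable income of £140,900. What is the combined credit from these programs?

Education Credit: £140,900 is below the £142,700 cutoff, so the full £6,175 applies.
Commuter Credit: 15% of the £5,300 excess over £135,600 is £795; credit = £1,600 − £795 = £805.
Total: £6,175 + £805 = £6,980.

£6,980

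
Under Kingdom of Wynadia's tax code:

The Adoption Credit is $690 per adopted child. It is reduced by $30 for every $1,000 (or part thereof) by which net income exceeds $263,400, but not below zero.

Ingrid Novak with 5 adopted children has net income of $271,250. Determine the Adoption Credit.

Adoption Credit: base = 5 × $690 = $3,450. income exceeds $263,400 by $7,850, which is 8 full-or-partial $1,000 increments; reduction = 8 × $30 = $240, leaving $3,210.

$3,210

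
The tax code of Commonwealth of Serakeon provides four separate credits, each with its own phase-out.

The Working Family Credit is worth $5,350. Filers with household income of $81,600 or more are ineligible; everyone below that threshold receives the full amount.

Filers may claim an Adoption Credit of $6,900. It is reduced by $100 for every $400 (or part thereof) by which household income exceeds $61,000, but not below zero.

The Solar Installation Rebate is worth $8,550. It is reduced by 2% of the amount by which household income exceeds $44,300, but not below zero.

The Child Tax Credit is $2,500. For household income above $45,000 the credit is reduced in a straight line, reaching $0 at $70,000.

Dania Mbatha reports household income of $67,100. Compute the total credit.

Working Family Credit: $67,100 is below the $81,600 cutoff, so the full $5,350 applies.
Adoption Credit: income exceeds $61,000 by $6,100, which is 16 full-or-partial $400 increments; reduction = 16 × $100 = $1,600, leaving $5,300.
Solar Installation Rebate: 2% of the $22,800 excess over $44,300 is $456; credit = $8,550 − $456 = $8,094.
Child Tax Credit: $67,100 is $22,100 into a $25,000 phase-out range, leaving 2,900/25,000 of the credit: $2,500 × 2,900/25,000 = $290.
Total: $5,350 + $5,300 + $8,094 + $290 = $19,034.

$19,034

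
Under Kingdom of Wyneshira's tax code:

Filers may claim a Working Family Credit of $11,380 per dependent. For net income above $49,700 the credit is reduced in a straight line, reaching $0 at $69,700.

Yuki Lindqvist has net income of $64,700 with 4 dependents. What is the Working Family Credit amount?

$11,380

Working Family Credit: base = 4 × $11,380 = $45,520. $64,700 is $15,000 into a $20,000 phase-out range, leaving 5,000/20,000 of the credit: $45,520 × 5,000/20,000 = $11,380.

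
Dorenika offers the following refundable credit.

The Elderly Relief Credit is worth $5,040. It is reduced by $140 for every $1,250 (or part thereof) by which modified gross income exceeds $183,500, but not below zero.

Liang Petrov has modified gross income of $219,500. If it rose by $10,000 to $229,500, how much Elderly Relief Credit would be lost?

$980

At $219,500 — income exceeds $183,500 by $36,000, which is 29 full-or-partial $1,250 increments; reduction = 29 × $140 = $4,060, leaving $980.
At $229,500 — income exceeds $183,500 by $46,000 → 37 increments × $140 = $5,180 ≥ base, so the credit is $0.
Lost: $980 − $0 = $980.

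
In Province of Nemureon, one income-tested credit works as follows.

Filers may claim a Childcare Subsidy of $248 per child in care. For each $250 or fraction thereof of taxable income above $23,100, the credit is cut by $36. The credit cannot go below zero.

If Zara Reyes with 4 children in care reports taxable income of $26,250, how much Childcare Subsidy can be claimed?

$524

Childcare Subsidy: base = 4 × $248 = $992. income exceeds $23,100 by $3,150, which is 13 full-or-partial $250 increments; reduction = 13 × $36 = $468, leaving $524.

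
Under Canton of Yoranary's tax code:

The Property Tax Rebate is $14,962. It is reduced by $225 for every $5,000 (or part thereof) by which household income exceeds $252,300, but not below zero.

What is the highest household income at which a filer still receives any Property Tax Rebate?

$582,300

After 66 increments the reduction is 66 × $225 = $14,850, leaving $112; one more increment wipes it out. Increment 66 ends at excess 66 × $5,000 = $330,000, so the highest qualifying income is $252,300 + $330,000 = $582,300.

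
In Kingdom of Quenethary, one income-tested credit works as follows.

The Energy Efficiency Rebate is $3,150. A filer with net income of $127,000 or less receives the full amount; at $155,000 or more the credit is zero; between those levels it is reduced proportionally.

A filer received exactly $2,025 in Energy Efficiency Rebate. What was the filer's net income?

$137,000

$2,025 is 2,025/3,150 of the full $3,150, so 1,125/3,150 of the $28,000 range has been used: income = $127,000 + $28,000 × 1,125/3,150 = $137,000.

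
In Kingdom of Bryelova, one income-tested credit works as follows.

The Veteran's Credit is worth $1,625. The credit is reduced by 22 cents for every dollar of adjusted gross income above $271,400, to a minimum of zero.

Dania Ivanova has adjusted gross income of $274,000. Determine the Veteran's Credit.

Veteran's Credit: 22% of the $2,600 excess over $271,400 is $572; credit = $1,625 − $572 = $1,053.

$1,053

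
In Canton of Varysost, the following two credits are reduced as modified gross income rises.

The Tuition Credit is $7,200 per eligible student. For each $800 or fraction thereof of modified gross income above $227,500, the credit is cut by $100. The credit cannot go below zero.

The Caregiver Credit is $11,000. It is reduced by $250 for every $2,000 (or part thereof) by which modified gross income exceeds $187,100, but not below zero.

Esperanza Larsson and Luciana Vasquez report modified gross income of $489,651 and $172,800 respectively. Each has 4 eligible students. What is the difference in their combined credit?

Esperanza ($489,651): Tuition Credit: base = 4 × $7,200 = $28,800. income exceeds $227,500 by $262,151 → 328 increments × $100 = $32,800 ≥ base, so the credit is $0. Caregiver Credit: income exceeds $187,100 by $302,551 → 152 increments × $250 = $38,000 ≥ base, so the credit is $0. total $0 + $0 = $0
Luciana ($172,800): Tuition Credit: base = 4 × $7,200 = $28,800. $172,800 is at or below the $227,500 threshold, so the full $28,800 applies. Caregiver Credit: $172,800 is at or below the $187,100 threshold, so the full $11,000 applies. total $28,800 + $11,000 = $39,800
Difference: |$0 − $39,800| = $39,800.

$39,800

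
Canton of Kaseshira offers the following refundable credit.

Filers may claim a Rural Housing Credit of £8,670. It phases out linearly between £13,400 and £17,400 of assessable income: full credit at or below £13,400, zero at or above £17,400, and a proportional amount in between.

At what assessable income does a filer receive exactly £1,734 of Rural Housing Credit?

£1,734 is 1,734/8,670 of the full £8,670, so 6,936/8,670 of the £4,000 range has been used: income = £13,400 + £4,000 × 6,936/8,670 = £16,600.

£16,600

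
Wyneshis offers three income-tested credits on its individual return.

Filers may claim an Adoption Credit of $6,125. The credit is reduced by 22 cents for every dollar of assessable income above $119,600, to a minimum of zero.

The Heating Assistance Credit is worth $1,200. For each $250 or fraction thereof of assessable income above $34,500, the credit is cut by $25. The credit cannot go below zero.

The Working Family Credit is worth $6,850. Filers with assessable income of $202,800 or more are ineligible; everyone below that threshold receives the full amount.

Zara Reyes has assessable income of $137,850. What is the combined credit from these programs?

$8,960

Adoption Credit: 22% of the $18,250 excess over $119,600 is $4,015; credit = $6,125 − $4,015 = $2,110.
Heating Assistance Credit: income exceeds $34,500 by $103,350 → 414 increments × $25 = $10,350 ≥ base, so the credit is $0.
Working Family Credit: $137,850 is below the $202,800 cutoff, so the full $6,850 applies.
Total: $2,110 + $0 + $6,850 = $8,960.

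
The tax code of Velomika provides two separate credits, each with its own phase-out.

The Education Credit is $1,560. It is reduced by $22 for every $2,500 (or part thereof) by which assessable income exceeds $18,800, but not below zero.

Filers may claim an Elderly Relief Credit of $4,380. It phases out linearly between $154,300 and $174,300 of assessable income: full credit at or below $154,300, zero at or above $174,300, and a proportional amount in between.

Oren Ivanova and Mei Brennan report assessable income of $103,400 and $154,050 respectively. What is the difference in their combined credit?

Oren ($103,400): Education Credit: income exceeds $18,800 by $84,600, which is 34 full-or-partial $2,500 increments; reduction = 34 × $22 = $748, leaving $812. Elderly Relief Credit: $103,400 is at or below the $154,300 threshold, so the full $4,380 applies. total $812 + $4,380 = $5,192
Mei ($154,050): Education Credit: income exceeds $18,800 by $135,250, which is 55 full-or-partial $2,500 increments; reduction = 55 × $22 = $1,210, leaving $350. Elderly Relief Credit: $154,050 is at or below the $154,300 threshold, so the full $4,380 applies. total $350 + $4,380 = $4,730
Difference: |$5,192 − $4,730| = $462.

$462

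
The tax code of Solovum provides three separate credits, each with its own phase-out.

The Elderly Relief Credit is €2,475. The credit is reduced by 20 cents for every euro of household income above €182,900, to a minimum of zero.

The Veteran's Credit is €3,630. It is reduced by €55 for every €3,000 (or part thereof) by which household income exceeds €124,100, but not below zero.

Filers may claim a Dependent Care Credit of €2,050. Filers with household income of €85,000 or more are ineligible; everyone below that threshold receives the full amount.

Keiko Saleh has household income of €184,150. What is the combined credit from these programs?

Elderly Relief Credit: 20% of the €1,250 excess over €182,900 is €250; credit = €2,475 − €250 = €2,225.
Veteran's Credit: income exceeds €124,100 by €60,050, which is 21 full-or-partial €3,000 increments; reduction = 21 × €55 = €1,155, leaving €2,475.
Dependent Care Credit: €184,150 meets or exceeds the €85,000 cutoff, so the credit is €0.
Total: €2,225 + €2,475 + €0 = €4,700.

€4,700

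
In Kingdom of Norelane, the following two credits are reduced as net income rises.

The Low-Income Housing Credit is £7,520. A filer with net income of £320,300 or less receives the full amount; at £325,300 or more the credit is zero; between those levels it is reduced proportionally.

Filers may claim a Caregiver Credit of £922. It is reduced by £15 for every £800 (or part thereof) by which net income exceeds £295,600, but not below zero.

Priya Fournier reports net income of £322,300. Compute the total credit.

£4,924

Low-Income Housing Credit: £322,300 is £2,000 into a £5,000 phase-out range, leaving 3,000/5,000 of the credit: £7,520 × 3,000/5,000 = £4,512.
Caregiver Credit: income exceeds £295,600 by £26,700, which is 34 full-or-partial £800 increments; reduction = 34 × £15 = £510, leaving £412.
Total: £4,512 + £412 = £4,924.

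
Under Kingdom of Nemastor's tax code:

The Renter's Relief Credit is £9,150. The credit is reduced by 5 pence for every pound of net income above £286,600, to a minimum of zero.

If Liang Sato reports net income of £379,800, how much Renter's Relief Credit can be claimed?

£4,490

Renter's Relief Credit: 5% of the £93,200 excess over £286,600 is £4,660; credit = £9,150 − £4,660 = £4,490.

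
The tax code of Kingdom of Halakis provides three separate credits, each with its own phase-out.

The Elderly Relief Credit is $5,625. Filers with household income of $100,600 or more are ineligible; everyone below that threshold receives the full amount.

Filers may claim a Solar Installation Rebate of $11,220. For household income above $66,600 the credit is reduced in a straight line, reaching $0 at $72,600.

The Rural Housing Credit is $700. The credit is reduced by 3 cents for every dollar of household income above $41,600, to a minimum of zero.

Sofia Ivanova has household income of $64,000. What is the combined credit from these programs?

$16,873

Elderly Relief Credit: $64,000 is below the $100,600 cutoff, so the full $5,625 applies.
Solar Installation Rebate: $64,000 is at or below the $66,600 threshold, so the full $11,220 applies.
Rural Housing Credit: 3% of the $22,400 excess over $41,600 is $672; credit = $700 − $672 = $28.
Total: $5,625 + $11,220 + $28 = $16,873.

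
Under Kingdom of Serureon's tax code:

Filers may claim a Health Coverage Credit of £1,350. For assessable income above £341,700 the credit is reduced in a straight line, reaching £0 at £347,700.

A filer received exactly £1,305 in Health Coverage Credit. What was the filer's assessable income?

£341,900

£1,305 is 1,305/1,350 of the full £1,350, so 45/1,350 of the £6,000 range has been used: income = £341,700 + £6,000 × 45/1,350 = £341,900.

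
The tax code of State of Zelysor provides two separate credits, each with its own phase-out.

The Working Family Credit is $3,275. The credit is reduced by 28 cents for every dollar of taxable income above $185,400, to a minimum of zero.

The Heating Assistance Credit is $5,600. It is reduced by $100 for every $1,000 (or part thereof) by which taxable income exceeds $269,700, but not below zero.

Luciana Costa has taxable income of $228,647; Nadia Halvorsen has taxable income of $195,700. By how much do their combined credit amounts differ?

Luciana ($228,647): Working Family Credit: 28% of the $43,247 excess over $185,400 is $12,109.16 ≥ base, so the credit is $0. Heating Assistance Credit: $228,647 is at or below the $269,700 threshold, so the full $5,600 applies. total $0 + $5,600 = $5,600
Nadia ($195,700): Working Family Credit: 28% of the $10,300 excess over $185,400 is $2,884; credit = $3,275 − $2,884 = $391. Heating Assistance Credit: $195,700 is at or below the $269,700 threshold, so the full $5,600 applies. total $391 + $5,600 = $5,991
Difference: |$5,600 − $5,991| = $391.

$391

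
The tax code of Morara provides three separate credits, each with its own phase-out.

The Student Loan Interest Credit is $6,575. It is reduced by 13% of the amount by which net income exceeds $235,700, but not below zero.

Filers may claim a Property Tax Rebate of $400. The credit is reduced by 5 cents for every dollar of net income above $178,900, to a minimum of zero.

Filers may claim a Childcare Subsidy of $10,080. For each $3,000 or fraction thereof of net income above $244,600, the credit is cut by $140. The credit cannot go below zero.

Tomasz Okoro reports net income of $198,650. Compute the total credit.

Student Loan Interest Credit: $198,650 is at or below the $235,700 threshold, so the full $6,575 applies.
Property Tax Rebate: 5% of the $19,750 excess over $178,900 is $987.50 ≥ base, so the credit is $0.
Childcare Subsidy: $198,650 is at or below the $244,600 threshold, so the full $10,080 applies.
Total: $6,575 + $0 + $10,080 = $16,655.

$16,655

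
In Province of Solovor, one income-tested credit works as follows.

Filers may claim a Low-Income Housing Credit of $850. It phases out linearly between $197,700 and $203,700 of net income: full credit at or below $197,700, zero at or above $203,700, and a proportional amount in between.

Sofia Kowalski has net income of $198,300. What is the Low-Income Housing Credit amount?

$765

Low-Income Housing Credit: $198,300 is $600 into a $6,000 phase-out range, leaving 5,400/6,000 of the credit: $850 × 5,400/6,000 = $765.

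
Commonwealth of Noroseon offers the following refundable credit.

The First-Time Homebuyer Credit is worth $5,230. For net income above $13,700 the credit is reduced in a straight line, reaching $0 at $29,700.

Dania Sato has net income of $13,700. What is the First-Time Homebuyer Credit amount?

$5,230

First-Time Homebuyer Credit: $13,700 is at or below the $13,700 threshold, so the full $5,230 applies.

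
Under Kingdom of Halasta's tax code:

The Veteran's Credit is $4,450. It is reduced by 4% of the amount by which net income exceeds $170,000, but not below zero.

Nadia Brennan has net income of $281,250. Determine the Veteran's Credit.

Veteran's Credit: 4% of the $111,250 excess over $170,000 is $4,450 ≥ base, so the credit is $0.

$0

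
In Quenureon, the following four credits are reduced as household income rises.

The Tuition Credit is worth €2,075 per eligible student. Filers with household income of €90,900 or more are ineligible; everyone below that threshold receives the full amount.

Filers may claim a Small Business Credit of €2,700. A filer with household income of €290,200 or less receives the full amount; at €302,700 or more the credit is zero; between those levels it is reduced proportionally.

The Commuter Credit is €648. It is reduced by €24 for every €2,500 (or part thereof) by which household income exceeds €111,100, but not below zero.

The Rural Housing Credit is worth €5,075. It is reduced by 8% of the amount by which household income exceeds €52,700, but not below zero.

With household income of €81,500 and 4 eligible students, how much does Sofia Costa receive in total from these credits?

Tuition Credit: base = 4 × €2,075 = €8,300. €81,500 is below the €90,900 cutoff, so the full €8,300 applies.
Small Business Credit: €81,500 is at or below the €290,200 threshold, so the full €2,700 applies.
Commuter Credit: €81,500 is at or below the €111,100 threshold, so the full €648 applies.
Rural Housing Credit: 8% of the €28,800 excess over €52,700 is €2,304; credit = €5,075 − €2,304 = €2,771.
Total: €8,300 + €2,700 + €648 + €2,771 = €14,419.

€14,419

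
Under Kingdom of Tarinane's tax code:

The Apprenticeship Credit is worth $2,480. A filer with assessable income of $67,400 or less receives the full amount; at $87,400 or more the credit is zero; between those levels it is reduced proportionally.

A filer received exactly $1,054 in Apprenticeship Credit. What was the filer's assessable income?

$78,900

$1,054 is 1,054/2,480 of the full $2,480, so 1,426/2,480 of the $20,000 range has been used: income = $67,400 + $20,000 × 1,426/2,480 = $78,900.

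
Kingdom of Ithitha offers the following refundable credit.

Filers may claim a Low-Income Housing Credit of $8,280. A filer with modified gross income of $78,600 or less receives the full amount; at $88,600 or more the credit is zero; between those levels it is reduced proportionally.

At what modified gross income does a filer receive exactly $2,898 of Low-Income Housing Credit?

$2,898 is 2,898/8,280 of the full $8,280, so 5,382/8,280 of the $10,000 range has been used: income = $78,600 + $10,000 × 5,382/8,280 = $85,100.

$85,100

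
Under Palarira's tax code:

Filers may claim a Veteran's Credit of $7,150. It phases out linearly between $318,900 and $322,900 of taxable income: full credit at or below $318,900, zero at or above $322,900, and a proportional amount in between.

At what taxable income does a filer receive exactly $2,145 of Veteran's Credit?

$321,700

$2,145 is 2,145/7,150 of the full $7,150, so 5,005/7,150 of the $4,000 range has been used: income = $318,900 + $4,000 × 5,005/7,150 = $321,700.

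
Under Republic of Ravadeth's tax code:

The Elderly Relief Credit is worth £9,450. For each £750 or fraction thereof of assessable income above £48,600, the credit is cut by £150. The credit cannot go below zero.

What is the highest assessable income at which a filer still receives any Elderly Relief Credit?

After 62 increments the reduction is 62 × £150 = £9,300, leaving £150; one more increment wipes it out. Increment 62 ends at excess 62 × £750 = £46,500, so the highest qualifying income is £48,600 + £46,500 = £95,100.

£95,100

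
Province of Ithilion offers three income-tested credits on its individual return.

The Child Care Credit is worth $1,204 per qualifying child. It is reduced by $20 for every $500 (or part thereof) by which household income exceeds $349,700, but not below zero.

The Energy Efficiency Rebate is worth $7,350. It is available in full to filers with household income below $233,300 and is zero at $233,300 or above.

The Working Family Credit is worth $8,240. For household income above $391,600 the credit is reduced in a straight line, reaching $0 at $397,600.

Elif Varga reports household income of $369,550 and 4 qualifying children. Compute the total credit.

$12,256

Child Care Credit: base = 4 × $1,204 = $4,816. income exceeds $349,700 by $19,850, which is 40 full-or-partial $500 increments; reduction = 40 × $20 = $800, leaving $4,016.
Energy Efficiency Rebate: $369,550 meets or exceeds the $233,300 cutoff, so the credit is $0.
Working Family Credit: $369,550 is at or below the $391,600 threshold, so the full $8,240 applies.
Total: $4,016 + $0 + $8,240 = $12,256.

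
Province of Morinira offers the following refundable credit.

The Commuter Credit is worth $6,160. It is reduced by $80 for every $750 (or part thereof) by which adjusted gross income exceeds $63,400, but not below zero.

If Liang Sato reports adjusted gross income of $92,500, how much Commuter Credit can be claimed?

$3,040

Commuter Credit: income exceeds $63,400 by $29,100, which is 39 full-or-partial $750 increments; reduction = 39 × $80 = $3,120, leaving $3,040.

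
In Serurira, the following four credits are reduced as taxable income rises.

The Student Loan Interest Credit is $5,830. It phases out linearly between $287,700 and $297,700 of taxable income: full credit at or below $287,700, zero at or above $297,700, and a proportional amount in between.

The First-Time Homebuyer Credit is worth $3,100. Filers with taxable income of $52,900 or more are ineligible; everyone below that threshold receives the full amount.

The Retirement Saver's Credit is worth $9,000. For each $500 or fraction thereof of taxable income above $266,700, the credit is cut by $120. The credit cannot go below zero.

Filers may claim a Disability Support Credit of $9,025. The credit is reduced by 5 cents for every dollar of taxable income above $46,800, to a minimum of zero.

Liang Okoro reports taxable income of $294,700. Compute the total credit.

$4,029

Student Loan Interest Credit: $294,700 is $7,000 into a $10,000 phase-out range, leaving 3,000/10,000 of the credit: $5,830 × 3,000/10,000 = $1,749.
First-Time Homebuyer Credit: $294,700 meets or exceeds the $52,900 cutoff, so the credit is $0.
Retirement Saver's Credit: income exceeds $266,700 by $28,000, which is 56 full-or-partial $500 increments; reduction = 56 × $120 = $6,720, leaving $2,280.
Disability Support Credit: 5% of the $247,900 excess over $46,800 is $12,395 ≥ base, so the credit is $0.
Total: $1,749 + $0 + $2,280 + $0 = $4,029.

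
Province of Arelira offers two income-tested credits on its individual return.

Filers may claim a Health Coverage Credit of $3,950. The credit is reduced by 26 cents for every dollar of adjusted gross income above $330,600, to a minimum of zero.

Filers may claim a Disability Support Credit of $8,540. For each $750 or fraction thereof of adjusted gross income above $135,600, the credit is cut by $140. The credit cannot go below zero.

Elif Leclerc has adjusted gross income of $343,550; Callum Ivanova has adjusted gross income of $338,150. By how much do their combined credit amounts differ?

Elif ($343,550): Health Coverage Credit: 26% of the $12,950 excess over $330,600 is $3,367; credit = $3,950 − $3,367 = $583. Disability Support Credit: income exceeds $135,600 by $207,950 → 278 increments × $140 = $38,920 ≥ base, so the credit is $0. total $583 + $0 = $583
Callum ($338,150): Health Coverage Credit: 26% of the $7,550 excess over $330,600 is $1,963; credit = $3,950 − $1,963 = $1,987. Disability Support Credit: income exceeds $135,600 by $202,550 → 271 increments × $140 = $37,940 ≥ base, so the credit is $0. total $1,987 + $0 = $1,987
Difference: |$583 − $1,987| = $1,404.

$1,404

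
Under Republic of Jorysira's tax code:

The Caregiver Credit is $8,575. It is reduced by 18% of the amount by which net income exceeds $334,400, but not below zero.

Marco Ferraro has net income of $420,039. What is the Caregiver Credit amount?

$0

Caregiver Credit: 18% of the $85,639 excess over $334,400 is $15,415.02 ≥ base, so the credit is $0.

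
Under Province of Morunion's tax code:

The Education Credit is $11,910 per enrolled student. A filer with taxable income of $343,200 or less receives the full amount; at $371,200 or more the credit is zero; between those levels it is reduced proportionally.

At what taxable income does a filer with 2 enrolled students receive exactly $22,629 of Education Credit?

Full credit = 2 × $11,910 = $23,820.
$22,629 is 22,629/23,820 of the full $23,820, so 1,191/23,820 of the $28,000 range has been used: income = $343,200 + $28,000 × 1,191/23,820 = $344,600.

$344,600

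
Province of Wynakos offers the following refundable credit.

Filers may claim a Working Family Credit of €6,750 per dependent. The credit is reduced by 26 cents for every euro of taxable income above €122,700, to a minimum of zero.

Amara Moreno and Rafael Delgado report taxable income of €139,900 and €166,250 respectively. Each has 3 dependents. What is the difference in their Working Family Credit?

€6,851

Amara (€139,900): Working Family Credit: base = 3 × €6,750 = €20,250. 26% of the €17,200 excess over €122,700 is €4,472; credit = €20,250 − €4,472 = €15,778.
Rafael (€166,250): Working Family Credit: base = 3 × €6,750 = €20,250. 26% of the €43,550 excess over €122,700 is €11,323; credit = €20,250 − €11,323 = €8,927.
Difference: |€15,778 − €8,927| = €6,851.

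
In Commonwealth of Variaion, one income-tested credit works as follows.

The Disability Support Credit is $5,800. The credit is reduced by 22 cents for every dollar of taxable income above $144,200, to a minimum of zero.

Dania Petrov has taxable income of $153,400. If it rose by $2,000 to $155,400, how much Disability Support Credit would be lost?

At $153,400 — 22% of the $9,200 excess over $144,200 is $2,024; credit = $5,800 − $2,024 = $3,776.
At $155,400 — 22% of the $11,200 excess over $144,200 is $2,464; credit = $5,800 − $2,464 = $3,336.
Lost: $3,776 − $3,336 = $440.

$440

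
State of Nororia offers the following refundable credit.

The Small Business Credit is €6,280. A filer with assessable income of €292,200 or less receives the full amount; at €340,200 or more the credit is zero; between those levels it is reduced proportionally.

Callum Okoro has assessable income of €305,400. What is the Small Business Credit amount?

€4,553

Small Business Credit: €305,400 is €13,200 into a €48,000 phase-out range, leaving 34,800/48,000 of the credit: €6,280 × 34,800/48,000 = €4,553.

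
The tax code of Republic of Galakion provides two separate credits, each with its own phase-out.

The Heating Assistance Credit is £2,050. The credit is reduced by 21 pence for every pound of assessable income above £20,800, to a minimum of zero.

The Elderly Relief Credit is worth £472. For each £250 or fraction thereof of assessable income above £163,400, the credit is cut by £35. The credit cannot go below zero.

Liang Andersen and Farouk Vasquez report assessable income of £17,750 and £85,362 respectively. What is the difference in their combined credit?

Liang (£17,750): Heating Assistance Credit: £17,750 is at or below the £20,800 threshold, so the full £2,050 applies. Elderly Relief Credit: £17,750 is at or below the £163,400 threshold, so the full £472 applies. total £2,050 + £472 = £2,522
Farouk (£85,362): Heating Assistance Credit: 21% of the £64,562 excess over £20,800 is £13,558.02 ≥ base, so the credit is £0. Elderly Relief Credit: £85,362 is at or below the £163,400 threshold, so the full £472 applies. total £0 + £472 = £472
Difference: |£2,522 − £472| = £2,050.

£2,050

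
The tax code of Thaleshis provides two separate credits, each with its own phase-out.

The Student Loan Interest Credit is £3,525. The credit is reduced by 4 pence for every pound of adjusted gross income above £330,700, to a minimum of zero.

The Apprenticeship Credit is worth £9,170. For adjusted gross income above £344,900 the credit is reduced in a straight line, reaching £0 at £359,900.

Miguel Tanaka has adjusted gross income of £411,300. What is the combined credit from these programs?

£301

Student Loan Interest Credit: 4% of the £80,600 excess over £330,700 is £3,224; credit = £3,525 − £3,224 = £301.
Apprenticeship Credit: £411,300 is at or above £359,900, so the credit is £0.
Total: £301 + £0 = £301.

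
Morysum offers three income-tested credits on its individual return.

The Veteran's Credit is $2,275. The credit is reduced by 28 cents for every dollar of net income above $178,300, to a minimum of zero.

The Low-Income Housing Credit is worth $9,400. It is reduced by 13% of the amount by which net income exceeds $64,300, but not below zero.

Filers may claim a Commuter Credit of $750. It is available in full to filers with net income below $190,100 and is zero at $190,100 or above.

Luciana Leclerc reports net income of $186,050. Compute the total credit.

$855

Veteran's Credit: 28% of the $7,750 excess over $178,300 is $2,170; credit = $2,275 − $2,170 = $105.
Low-Income Housing Credit: 13% of the $121,750 excess over $64,300 is $15,827.50 ≥ base, so the credit is $0.
Commuter Credit: $186,050 is below the $190,100 cutoff, so the full $750 applies.
Total: $105 + $0 + $750 = $855.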